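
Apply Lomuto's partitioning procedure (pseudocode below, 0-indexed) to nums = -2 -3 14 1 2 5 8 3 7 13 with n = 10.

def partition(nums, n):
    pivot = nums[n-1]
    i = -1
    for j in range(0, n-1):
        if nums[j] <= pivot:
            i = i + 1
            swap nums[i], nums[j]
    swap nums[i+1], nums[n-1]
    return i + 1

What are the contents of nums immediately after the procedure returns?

pivot = nums[9] = 13; i = -1
j=0: nums[0]=-2 ≤ 13 → i=0, swap nums[0],nums[0] (no change) → -2 -3 14 1 2 5 8 3 7 13
j=1: nums[1]=-3 ≤ 13 → i=1, swap nums[1],nums[1] (no change) → -2 -3 14 1 2 5 8 3 7 13
j=2: nums[2]=14 > 13 → no swap
j=3: nums[3]=1 ≤ 13 → i=2, swap nums[2],nums[3] → -2 -3 1 14 2 5 8 3 7 13
j=4: nums[4]=2 ≤ 13 → i=3, swap nums[3],nums[4] → -2 -3 1 2 14 5 8 3 7 13
j=5: nums[5]=5 ≤ 13 → i=4, swap nums[4],nums[5] → -2 -3 1 2 5 14 8 3 7 13
j=6: nums[6]=8 ≤ 13 → i=5, swap nums[5],nums[6] → -2 -3 1 2 5 8 14 3 7 13
j=7: nums[7]=3 ≤ 13 → i=6, swap nums[6],nums[7] → -2 -3 1 2 5 8 3 14 7 13
j=8: nums[8]=7 ≤ 13 → i=7, swap nums[7],nums[8] → -2 -3 1 2 5 8 3 7 14 13
final swap nums[8],nums[9] → -2 -3 1 2 5 8 3 7 13 14; return 8

-2 -3 1 2 5 8 3 7 13 14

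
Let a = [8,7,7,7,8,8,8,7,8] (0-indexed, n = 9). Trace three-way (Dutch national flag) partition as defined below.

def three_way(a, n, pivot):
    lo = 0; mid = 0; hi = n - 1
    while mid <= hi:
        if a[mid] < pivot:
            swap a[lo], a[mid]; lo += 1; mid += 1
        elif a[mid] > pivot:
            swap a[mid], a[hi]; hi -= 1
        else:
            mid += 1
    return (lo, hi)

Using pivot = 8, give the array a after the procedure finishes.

[7,7,7,7,8,8,8,8,8]

pivot = 8; lo=0, mid=0, hi=8
a[mid]=8=8: mid=1
a[mid]=7<8: swap a[0],a[1]; lo=1,mid=2 → [7,8,7,7,8,8,8,7,8]
a[mid]=7<8: swap a[1],a[2]; lo=2,mid=3 → [7,7,8,7,8,8,8,7,8]
a[mid]=7<8: swap a[2],a[3]; lo=3,mid=4 → [7,7,7,8,8,8,8,7,8]
a[mid]=8=8: mid=5
a[mid]=8=8: mid=6
a[mid]=8=8: mid=7
a[mid]=7<8: swap a[3],a[7]; lo=4,mid=8 → [7,7,7,7,8,8,8,8,8]
a[mid]=8=8: mid=9
end: lo=4, hi=8; a = [7,7,7,7,8,8,8,8,8]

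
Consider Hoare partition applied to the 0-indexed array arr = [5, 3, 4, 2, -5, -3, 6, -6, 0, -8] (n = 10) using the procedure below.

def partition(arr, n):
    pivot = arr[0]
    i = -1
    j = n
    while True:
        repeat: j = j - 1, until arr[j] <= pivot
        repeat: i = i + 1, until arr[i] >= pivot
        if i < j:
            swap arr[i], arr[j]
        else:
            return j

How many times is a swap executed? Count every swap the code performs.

2

pivot=5
j stops at 9 (-8), i stops at 0 (5); swap ⇒ [-8, 3, 4, 2, -5, -3, 6, -6, 0, 5]
j stops at 8 (0), i stops at 6 (6); swap ⇒ [-8, 3, 4, 2, -5, -3, 0, -6, 6, 5]
j stops at 7, i stops at 8; i≥j ⇒ return 7. arr=[-8, 3, 4, 2, -5, -3, 0, -6, 6, 5]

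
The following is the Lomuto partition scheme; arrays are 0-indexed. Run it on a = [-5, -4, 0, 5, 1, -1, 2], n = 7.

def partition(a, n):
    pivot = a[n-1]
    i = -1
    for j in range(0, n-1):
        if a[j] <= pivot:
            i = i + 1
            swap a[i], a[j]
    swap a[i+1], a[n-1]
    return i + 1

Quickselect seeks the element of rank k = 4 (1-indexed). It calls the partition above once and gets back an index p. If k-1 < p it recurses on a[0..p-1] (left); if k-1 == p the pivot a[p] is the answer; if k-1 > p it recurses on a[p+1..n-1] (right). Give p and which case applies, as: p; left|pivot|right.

5; left

pivot=2, i=-1
j=0: -5≤2, i=0, swap(0,0) ⇒ [-5, -4, 0, 5, 1, -1, 2]
j=1: -4≤2, i=1, swap(1,1) ⇒ [-5, -4, 0, 5, 1, -1, 2]
j=2: 0≤2, i=2, swap(2,2) ⇒ [-5, -4, 0, 5, 1, -1, 2]
j=3: 5>2, skip
j=4: 1≤2, i=3, swap(3,4) ⇒ [-5, -4, 0, 1, 5, -1, 2]
j=5: -1≤2, i=4, swap(4,5) ⇒ [-5, -4, 0, 1, -1, 5, 2]
swap(5,6) ⇒ [-5, -4, 0, 1, -1, 2, 5]; return 5
p = 5; k-1 = 3 < 5 ⇒ left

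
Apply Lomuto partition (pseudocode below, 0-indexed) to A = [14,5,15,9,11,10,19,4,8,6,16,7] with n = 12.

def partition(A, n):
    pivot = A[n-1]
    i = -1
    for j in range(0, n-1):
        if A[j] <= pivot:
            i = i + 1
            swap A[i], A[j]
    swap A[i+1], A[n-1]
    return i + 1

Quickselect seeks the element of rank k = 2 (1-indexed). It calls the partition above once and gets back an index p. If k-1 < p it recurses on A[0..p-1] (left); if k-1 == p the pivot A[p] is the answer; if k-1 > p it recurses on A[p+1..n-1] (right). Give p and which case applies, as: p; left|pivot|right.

3; left

pivot = A[11] = 7; i = -1
j=0: A[0]=14 > 7 → no swap
j=1: A[1]=5 ≤ 7 → i=0, swap A[0],A[1] → [5,14,15,9,11,10,19,4,8,6,16,7]
j=2: A[2]=15 > 7 → no swap
j=3: A[3]=9 > 7 → no swap
j=4: A[4]=11 > 7 → no swap
j=5: A[5]=10 > 7 → no swap
j=6: A[6]=19 > 7 → no swap
j=7: A[7]=4 ≤ 7 → i=1, swap A[1],A[7] → [5,4,15,9,11,10,19,14,8,6,16,7]
j=8: A[8]=8 > 7 → no swap
j=9: A[9]=6 ≤ 7 → i=2, swap A[2],A[9] → [5,4,6,9,11,10,19,14,8,15,16,7]
j=10: A[10]=16 > 7 → no swap
final swap A[3],A[11] → [5,4,6,7,11,10,19,14,8,15,16,9]; return 3
p = 3; k-1 = 1 < 3 ⇒ left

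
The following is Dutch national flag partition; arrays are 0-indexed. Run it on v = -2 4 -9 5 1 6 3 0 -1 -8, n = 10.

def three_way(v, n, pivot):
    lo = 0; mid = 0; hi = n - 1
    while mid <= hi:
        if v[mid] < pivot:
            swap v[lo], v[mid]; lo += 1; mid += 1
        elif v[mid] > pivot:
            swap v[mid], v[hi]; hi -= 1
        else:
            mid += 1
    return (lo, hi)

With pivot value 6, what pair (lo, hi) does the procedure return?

(9, 9)

lo=0 mid=0 hi=9
-2<6: swap(0,0), lo=1 mid=1 ⇒ -2 4 -9 5 1 6 3 0 -1 -8
4<6: swap(1,1), lo=2 mid=2 ⇒ -2 4 -9 5 1 6 3 0 -1 -8
-9<6: swap(2,2), lo=3 mid=3 ⇒ -2 4 -9 5 1 6 3 0 -1 -8
5<6: swap(3,3), lo=4 mid=4 ⇒ -2 4 -9 5 1 6 3 0 -1 -8
1<6: swap(4,4), lo=5 mid=5 ⇒ -2 4 -9 5 1 6 3 0 -1 -8
6=6: mid=6
3<6: swap(5,6), lo=6 mid=7 ⇒ -2 4 -9 5 1 3 6 0 -1 -8
0<6: swap(6,7), lo=7 mid=8 ⇒ -2 4 -9 5 1 3 0 6 -1 -8
-1<6: swap(7,8), lo=8 mid=9 ⇒ -2 4 -9 5 1 3 0 -1 6 -8
-8<6: swap(8,9), lo=9 mid=10 ⇒ -2 4 -9 5 1 3 0 -1 -8 6
done. lo=9 hi=9; v=-2 4 -9 5 1 3 0 -1 -8 6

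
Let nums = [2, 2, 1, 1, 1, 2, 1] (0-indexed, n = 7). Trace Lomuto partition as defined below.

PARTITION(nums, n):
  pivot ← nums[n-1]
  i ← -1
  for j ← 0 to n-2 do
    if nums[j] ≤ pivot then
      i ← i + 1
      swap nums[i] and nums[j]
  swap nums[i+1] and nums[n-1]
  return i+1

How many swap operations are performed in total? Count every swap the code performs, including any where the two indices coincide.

pivot = nums[6] = 1; i = -1
j=0: nums[0]=2 > 1 → no swap
j=1: nums[1]=2 > 1 → no swap
j=2: nums[2]=1 ≤ 1 → i=0, swap nums[0],nums[2] → [1, 2, 2, 1, 1, 2, 1]
j=3: nums[3]=1 ≤ 1 → i=1, swap nums[1],nums[3] → [1, 1, 2, 2, 1, 2, 1]
j=4: nums[4]=1 ≤ 1 → i=2, swap nums[2],nums[4] → [1, 1, 1, 2, 2, 2, 1]
j=5: nums[5]=2 > 1 → no swap
final swap nums[3],nums[6] → [1, 1, 1, 1, 2, 2, 2]; return 3

4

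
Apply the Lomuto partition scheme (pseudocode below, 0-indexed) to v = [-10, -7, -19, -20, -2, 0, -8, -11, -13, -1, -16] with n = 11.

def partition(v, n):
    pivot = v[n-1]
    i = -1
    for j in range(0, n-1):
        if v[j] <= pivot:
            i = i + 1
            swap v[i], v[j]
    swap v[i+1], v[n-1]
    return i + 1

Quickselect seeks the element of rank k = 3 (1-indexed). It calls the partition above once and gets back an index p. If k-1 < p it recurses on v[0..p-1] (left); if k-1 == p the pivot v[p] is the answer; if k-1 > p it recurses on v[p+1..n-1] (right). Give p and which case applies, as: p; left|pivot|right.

pivot = v[10] = -16; i = -1
j=0: v[0]=-10 > -16 → no swap
j=1: v[1]=-7 > -16 → no swap
j=2: v[2]=-19 ≤ -16 → i=0, swap v[0],v[2] → [-19, -7, -10, -20, -2, 0, -8, -11, -13, -1, -16]
j=3: v[3]=-20 ≤ -16 → i=1, swap v[1],v[3] → [-19, -20, -10, -7, -2, 0, -8, -11, -13, -1, -16]
j=4: v[4]=-2 > -16 → no swap
j=5: v[5]=0 > -16 → no swap
j=6: v[6]=-8 > -16 → no swap
j=7: v[7]=-11 > -16 → no swap
j=8: v[8]=-13 > -16 → no swap
j=9: v[9]=-1 > -16 → no swap
final swap v[2],v[10] → [-19, -20, -16, -7, -2, 0, -8, -11, -13, -1, -10]; return 2
p = 2; k-1 = 2 == 2 ⇒ pivot

2; pivot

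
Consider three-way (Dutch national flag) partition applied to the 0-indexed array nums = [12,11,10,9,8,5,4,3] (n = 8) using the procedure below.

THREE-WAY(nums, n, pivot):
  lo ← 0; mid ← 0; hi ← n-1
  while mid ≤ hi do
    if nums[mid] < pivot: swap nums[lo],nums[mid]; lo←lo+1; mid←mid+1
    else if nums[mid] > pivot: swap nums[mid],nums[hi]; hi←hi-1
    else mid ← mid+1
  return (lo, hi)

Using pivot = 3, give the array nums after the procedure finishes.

lo=0 mid=0 hi=7
12>3: swap(0,7), hi=6 ⇒ [3,11,10,9,8,5,4,12]
3=3: mid=1
11>3: swap(1,6), hi=5 ⇒ [3,4,10,9,8,5,11,12]
4>3: swap(1,5), hi=4 ⇒ [3,5,10,9,8,4,11,12]
5>3: swap(1,4), hi=3 ⇒ [3,8,10,9,5,4,11,12]
8>3: swap(1,3), hi=2 ⇒ [3,9,10,8,5,4,11,12]
9>3: swap(1,2), hi=1 ⇒ [3,10,9,8,5,4,11,12]
10>3: swap(1,1), hi=0 ⇒ [3,10,9,8,5,4,11,12]
done. lo=0 hi=0; nums=[3,10,9,8,5,4,11,12]

[3,10,9,8,5,4,11,12]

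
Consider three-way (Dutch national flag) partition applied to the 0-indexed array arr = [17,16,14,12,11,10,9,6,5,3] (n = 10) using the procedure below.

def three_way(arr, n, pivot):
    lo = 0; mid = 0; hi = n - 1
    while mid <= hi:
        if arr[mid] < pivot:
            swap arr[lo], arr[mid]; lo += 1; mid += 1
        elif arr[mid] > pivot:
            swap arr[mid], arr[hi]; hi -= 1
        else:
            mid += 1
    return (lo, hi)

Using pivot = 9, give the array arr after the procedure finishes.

pivot = 9; lo=0, mid=0, hi=9
arr[mid]=17>9: swap arr[0],arr[9]; hi=8 → [3,16,14,12,11,10,9,6,5,17]
arr[mid]=3<9: swap arr[0],arr[0]; lo=1,mid=1 → [3,16,14,12,11,10,9,6,5,17]
arr[mid]=16>9: swap arr[1],arr[8]; hi=7 → [3,5,14,12,11,10,9,6,16,17]
arr[mid]=5<9: swap arr[1],arr[1]; lo=2,mid=2 → [3,5,14,12,11,10,9,6,16,17]
arr[mid]=14>9: swap arr[2],arr[7]; hi=6 → [3,5,6,12,11,10,9,14,16,17]
arr[mid]=6<9: swap arr[2],arr[2]; lo=3,mid=3 → [3,5,6,12,11,10,9,14,16,17]
arr[mid]=12>9: swap arr[3],arr[6]; hi=5 → [3,5,6,9,11,10,12,14,16,17]
arr[mid]=9=9: mid=4
arr[mid]=11>9: swap arr[4],arr[5]; hi=4 → [3,5,6,9,10,11,12,14,16,17]
arr[mid]=10>9: swap arr[4],arr[4]; hi=3 → [3,5,6,9,10,11,12,14,16,17]
end: lo=3, hi=3; arr = [3,5,6,9,10,11,12,14,16,17]

[3,5,6,9,10,11,12,14,16,17]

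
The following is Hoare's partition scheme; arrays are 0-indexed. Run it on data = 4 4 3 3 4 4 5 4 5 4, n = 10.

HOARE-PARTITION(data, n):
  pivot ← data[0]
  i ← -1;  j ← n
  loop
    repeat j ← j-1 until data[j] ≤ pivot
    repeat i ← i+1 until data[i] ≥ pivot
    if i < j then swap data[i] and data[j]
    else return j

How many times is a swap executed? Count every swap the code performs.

3

pivot = data[0] = 4; i = -1, j = 10
j→9 (data[9]=4≤4), i→0 (data[0]=4≥4); i<j, swap → 4 4 3 3 4 4 5 4 5 4
j→7 (data[7]=4≤4), i→1 (data[1]=4≥4); i<j, swap → 4 4 3 3 4 4 5 4 5 4
j→5 (data[5]=4≤4), i→4 (data[4]=4≥4); i<j, swap → 4 4 3 3 4 4 5 4 5 4
j→4, i→5; i≥j, return j=4. data = 4 4 3 3 4 4 5 4 5 4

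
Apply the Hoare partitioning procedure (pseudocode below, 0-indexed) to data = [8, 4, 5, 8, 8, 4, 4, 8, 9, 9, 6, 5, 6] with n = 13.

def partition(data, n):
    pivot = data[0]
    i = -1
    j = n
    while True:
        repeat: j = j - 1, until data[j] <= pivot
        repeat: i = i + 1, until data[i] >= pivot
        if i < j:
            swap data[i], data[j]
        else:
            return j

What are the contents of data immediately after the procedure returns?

[6, 4, 5, 5, 6, 4, 4, 8, 9, 9, 8, 8, 8]

pivot = data[0] = 8; i = -1, j = 13
j→12 (data[12]=6≤8), i→0 (data[0]=8≥8); i<j, swap → [6, 4, 5, 8, 8, 4, 4, 8, 9, 9, 6, 5, 8]
j→11 (data[11]=5≤8), i→3 (data[3]=8≥8); i<j, swap → [6, 4, 5, 5, 8, 4, 4, 8, 9, 9, 6, 8, 8]
j→10 (data[10]=6≤8), i→4 (data[4]=8≥8); i<j, swap → [6, 4, 5, 5, 6, 4, 4, 8, 9, 9, 8, 8, 8]
j→7, i→7; i≥j, return j=7. data = [6, 4, 5, 5, 6, 4, 4, 8, 9, 9, 8, 8, 8]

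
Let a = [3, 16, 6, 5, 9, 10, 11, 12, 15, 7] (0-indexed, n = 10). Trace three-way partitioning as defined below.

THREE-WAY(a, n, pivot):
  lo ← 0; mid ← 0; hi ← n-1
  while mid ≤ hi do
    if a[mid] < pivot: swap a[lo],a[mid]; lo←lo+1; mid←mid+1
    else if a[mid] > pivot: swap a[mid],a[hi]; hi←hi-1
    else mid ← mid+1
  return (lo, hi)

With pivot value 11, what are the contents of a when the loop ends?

pivot = 11; lo=0, mid=0, hi=9
a[mid]=3<11: swap a[0],a[0]; lo=1,mid=1 → [3, 16, 6, 5, 9, 10, 11, 12, 15, 7]
a[mid]=16>11: swap a[1],a[9]; hi=8 → [3, 7, 6, 5, 9, 10, 11, 12, 15, 16]
a[mid]=7<11: swap a[1],a[1]; lo=2,mid=2 → [3, 7, 6, 5, 9, 10, 11, 12, 15, 16]
a[mid]=6<11: swap a[2],a[2]; lo=3,mid=3 → [3, 7, 6, 5, 9, 10, 11, 12, 15, 16]
a[mid]=5<11: swap a[3],a[3]; lo=4,mid=4 → [3, 7, 6, 5, 9, 10, 11, 12, 15, 16]
a[mid]=9<11: swap a[4],a[4]; lo=5,mid=5 → [3, 7, 6, 5, 9, 10, 11, 12, 15, 16]
a[mid]=10<11: swap a[5],a[5]; lo=6,mid=6 → [3, 7, 6, 5, 9, 10, 11, 12, 15, 16]
a[mid]=11=11: mid=7
a[mid]=12>11: swap a[7],a[8]; hi=7 → [3, 7, 6, 5, 9, 10, 11, 15, 12, 16]
a[mid]=15>11: swap a[7],a[7]; hi=6 → [3, 7, 6, 5, 9, 10, 11, 15, 12, 16]
end: lo=6, hi=6; a = [3, 7, 6, 5, 9, 10, 11, 15, 12, 16]

[3, 7, 6, 5, 9, 10, 11, 15, 12, 16]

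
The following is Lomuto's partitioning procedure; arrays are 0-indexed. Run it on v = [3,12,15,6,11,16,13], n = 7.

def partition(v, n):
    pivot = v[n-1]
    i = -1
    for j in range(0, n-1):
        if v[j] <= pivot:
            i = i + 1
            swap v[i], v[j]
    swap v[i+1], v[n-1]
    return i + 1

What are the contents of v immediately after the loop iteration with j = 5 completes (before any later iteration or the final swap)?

pivot = v[6] = 13; i = -1
j=0: v[0]=3 ≤ 13 → i=0, swap v[0],v[0] (no change) → [3,12,15,6,11,16,13]
j=1: v[1]=12 ≤ 13 → i=1, swap v[1],v[1] (no change) → [3,12,15,6,11,16,13]
j=2: v[2]=15 > 13 → no swap
j=3: v[3]=6 ≤ 13 → i=2, swap v[2],v[3] → [3,12,6,15,11,16,13]
j=4: v[4]=11 ≤ 13 → i=3, swap v[3],v[4] → [3,12,6,11,15,16,13]
j=5: v[5]=16 > 13 → no swap
(after j=5) v = [3,12,6,11,15,16,13]

[3,12,6,11,15,16,13]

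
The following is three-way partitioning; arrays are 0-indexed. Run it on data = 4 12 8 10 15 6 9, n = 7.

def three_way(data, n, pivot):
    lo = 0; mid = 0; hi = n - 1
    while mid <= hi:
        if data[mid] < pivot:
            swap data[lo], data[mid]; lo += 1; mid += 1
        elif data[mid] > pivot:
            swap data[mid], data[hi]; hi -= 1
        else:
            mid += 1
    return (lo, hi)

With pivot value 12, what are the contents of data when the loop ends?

lo=0 mid=0 hi=6
4<12: swap(0,0), lo=1 mid=1 ⇒ 4 12 8 10 15 6 9
12=12: mid=2
8<12: swap(1,2), lo=2 mid=3 ⇒ 4 8 12 10 15 6 9
10<12: swap(2,3), lo=3 mid=4 ⇒ 4 8 10 12 15 6 9
15>12: swap(4,6), hi=5 ⇒ 4 8 10 12 9 6 15
9<12: swap(3,4), lo=4 mid=5 ⇒ 4 8 10 9 12 6 15
6<12: swap(4,5), lo=5 mid=6 ⇒ 4 8 10 9 6 12 15
done. lo=5 hi=5; data=4 8 10 9 6 12 15

4 8 10 9 6 12 15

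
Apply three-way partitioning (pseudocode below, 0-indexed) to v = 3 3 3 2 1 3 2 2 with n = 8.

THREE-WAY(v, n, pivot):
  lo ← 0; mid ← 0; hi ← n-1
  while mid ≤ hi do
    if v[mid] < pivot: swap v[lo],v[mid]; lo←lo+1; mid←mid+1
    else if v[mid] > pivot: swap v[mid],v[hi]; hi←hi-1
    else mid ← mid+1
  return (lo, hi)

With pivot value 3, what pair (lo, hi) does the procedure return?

(4, 7)

lo=0 mid=0 hi=7
3=3: mid=1
3=3: mid=2
3=3: mid=3
2<3: swap(0,3), lo=1 mid=4 ⇒ 2 3 3 3 1 3 2 2
1<3: swap(1,4), lo=2 mid=5 ⇒ 2 1 3 3 3 3 2 2
3=3: mid=6
2<3: swap(2,6), lo=3 mid=7 ⇒ 2 1 2 3 3 3 3 2
2<3: swap(3,7), lo=4 mid=8 ⇒ 2 1 2 2 3 3 3 3
done. lo=4 hi=7; v=2 1 2 2 3 3 3 3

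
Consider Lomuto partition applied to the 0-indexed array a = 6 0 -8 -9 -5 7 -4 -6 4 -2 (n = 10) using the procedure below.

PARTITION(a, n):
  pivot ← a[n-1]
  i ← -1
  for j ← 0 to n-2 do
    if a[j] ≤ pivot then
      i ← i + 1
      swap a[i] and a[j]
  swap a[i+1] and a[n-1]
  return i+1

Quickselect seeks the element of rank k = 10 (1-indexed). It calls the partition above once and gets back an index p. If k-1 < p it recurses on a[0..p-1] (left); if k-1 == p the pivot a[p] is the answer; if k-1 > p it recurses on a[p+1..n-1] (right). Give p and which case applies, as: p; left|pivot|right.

5; right

pivot=-2, i=-1
j=0: 6>-2, skip
j=1: 0>-2, skip
j=2: -8≤-2, i=0, swap(0,2) ⇒ -8 0 6 -9 -5 7 -4 -6 4 -2
j=3: -9≤-2, i=1, swap(1,3) ⇒ -8 -9 6 0 -5 7 -4 -6 4 -2
j=4: -5≤-2, i=2, swap(2,4) ⇒ -8 -9 -5 0 6 7 -4 -6 4 -2
j=5: 7>-2, skip
j=6: -4≤-2, i=3, swap(3,6) ⇒ -8 -9 -5 -4 6 7 0 -6 4 -2
j=7: -6≤-2, i=4, swap(4,7) ⇒ -8 -9 -5 -4 -6 7 0 6 4 -2
j=8: 4>-2, skip
swap(5,9) ⇒ -8 -9 -5 -4 -6 -2 0 6 4 7; return 5
p = 5; k-1 = 9 > 5 ⇒ right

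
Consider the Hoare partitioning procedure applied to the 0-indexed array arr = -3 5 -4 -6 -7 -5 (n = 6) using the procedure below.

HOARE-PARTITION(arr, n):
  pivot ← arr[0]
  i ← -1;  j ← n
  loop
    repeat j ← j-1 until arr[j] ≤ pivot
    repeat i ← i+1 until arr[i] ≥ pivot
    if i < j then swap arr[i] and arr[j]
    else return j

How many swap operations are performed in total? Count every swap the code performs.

pivot = arr[0] = -3; i = -1, j = 6
j→5 (arr[5]=-5≤-3), i→0 (arr[0]=-3≥-3); i<j, swap → -5 5 -4 -6 -7 -3
j→4 (arr[4]=-7≤-3), i→1 (arr[1]=5≥-3); i<j, swap → -5 -7 -4 -6 5 -3
j→3, i→4; i≥j, return j=3. arr = -5 -7 -4 -6 5 -3

2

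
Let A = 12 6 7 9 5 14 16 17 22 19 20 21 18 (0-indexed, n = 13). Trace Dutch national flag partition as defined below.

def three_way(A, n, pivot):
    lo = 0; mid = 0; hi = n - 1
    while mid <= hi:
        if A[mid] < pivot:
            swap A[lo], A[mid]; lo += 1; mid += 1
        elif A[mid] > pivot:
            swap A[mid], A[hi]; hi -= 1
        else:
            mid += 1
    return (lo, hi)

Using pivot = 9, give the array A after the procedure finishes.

lo=0 mid=0 hi=12
12>9: swap(0,12), hi=11 ⇒ 18 6 7 9 5 14 16 17 22 19 20 21 12
18>9: swap(0,11), hi=10 ⇒ 21 6 7 9 5 14 16 17 22 19 20 18 12
21>9: swap(0,10), hi=9 ⇒ 20 6 7 9 5 14 16 17 22 19 21 18 12
20>9: swap(0,9), hi=8 ⇒ 19 6 7 9 5 14 16 17 22 20 21 18 12
19>9: swap(0,8), hi=7 ⇒ 22 6 7 9 5 14 16 17 19 20 21 18 12
22>9: swap(0,7), hi=6 ⇒ 17 6 7 9 5 14 16 22 19 20 21 18 12
17>9: swap(0,6), hi=5 ⇒ 16 6 7 9 5 14 17 22 19 20 21 18 12
16>9: swap(0,5), hi=4 ⇒ 14 6 7 9 5 16 17 22 19 20 21 18 12
14>9: swap(0,4), hi=3 ⇒ 5 6 7 9 14 16 17 22 19 20 21 18 12
5<9: swap(0,0), lo=1 mid=1 ⇒ 5 6 7 9 14 16 17 22 19 20 21 18 12
6<9: swap(1,1), lo=2 mid=2 ⇒ 5 6 7 9 14 16 17 22 19 20 21 18 12
7<9: swap(2,2), lo=3 mid=3 ⇒ 5 6 7 9 14 16 17 22 19 20 21 18 12
9=9: mid=4
done. lo=3 hi=3; A=5 6 7 9 14 16 17 22 19 20 21 18 12

5 6 7 9 14 16 17 22 19 20 21 18 12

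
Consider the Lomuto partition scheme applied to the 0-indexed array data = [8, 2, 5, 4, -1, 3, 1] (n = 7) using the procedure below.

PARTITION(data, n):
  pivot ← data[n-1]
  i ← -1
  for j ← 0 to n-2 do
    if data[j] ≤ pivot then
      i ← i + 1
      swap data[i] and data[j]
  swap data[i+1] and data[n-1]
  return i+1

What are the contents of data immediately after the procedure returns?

pivot=1, i=-1
j=0: 8>1, skip
j=1: 2>1, skip
j=2: 5>1, skip
j=3: 4>1, skip
j=4: -1≤1, i=0, swap(0,4) ⇒ [-1, 2, 5, 4, 8, 3, 1]
j=5: 3>1, skip
swap(1,6) ⇒ [-1, 1, 5, 4, 8, 3, 2]; return 1

[-1, 1, 5, 4, 8, 3, 2]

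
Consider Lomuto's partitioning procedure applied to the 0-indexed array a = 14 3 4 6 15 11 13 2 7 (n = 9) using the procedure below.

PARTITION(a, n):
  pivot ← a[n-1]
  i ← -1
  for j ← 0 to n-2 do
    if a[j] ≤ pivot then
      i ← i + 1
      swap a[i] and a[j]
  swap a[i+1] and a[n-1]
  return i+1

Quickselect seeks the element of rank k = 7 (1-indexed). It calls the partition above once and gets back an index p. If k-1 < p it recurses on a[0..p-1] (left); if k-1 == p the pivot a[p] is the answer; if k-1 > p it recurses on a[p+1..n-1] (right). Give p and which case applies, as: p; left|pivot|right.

pivot=7, i=-1
j=0: 14>7, skip
j=1: 3≤7, i=0, swap(0,1) ⇒ 3 14 4 6 15 11 13 2 7
j=2: 4≤7, i=1, swap(1,2) ⇒ 3 4 14 6 15 11 13 2 7
j=3: 6≤7, i=2, swap(2,3) ⇒ 3 4 6 14 15 11 13 2 7
j=4: 15>7, skip
j=5: 11>7, skip
j=6: 13>7, skip
j=7: 2≤7, i=3, swap(3,7) ⇒ 3 4 6 2 15 11 13 14 7
swap(4,8) ⇒ 3 4 6 2 7 11 13 14 15; return 4
p = 4; k-1 = 6 > 4 ⇒ right

4; right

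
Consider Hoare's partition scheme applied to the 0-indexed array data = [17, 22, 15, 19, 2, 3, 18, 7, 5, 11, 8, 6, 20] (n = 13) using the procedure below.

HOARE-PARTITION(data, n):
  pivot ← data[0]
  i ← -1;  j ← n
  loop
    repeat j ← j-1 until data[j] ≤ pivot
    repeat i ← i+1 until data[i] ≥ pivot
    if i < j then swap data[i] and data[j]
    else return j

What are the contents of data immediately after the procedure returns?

pivot = data[0] = 17; i = -1, j = 13
j→11 (data[11]=6≤17), i→0 (data[0]=17≥17); i<j, swap → [6, 22, 15, 19, 2, 3, 18, 7, 5, 11, 8, 17, 20]
j→10 (data[10]=8≤17), i→1 (data[1]=22≥17); i<j, swap → [6, 8, 15, 19, 2, 3, 18, 7, 5, 11, 22, 17, 20]
j→9 (data[9]=11≤17), i→3 (data[3]=19≥17); i<j, swap → [6, 8, 15, 11, 2, 3, 18, 7, 5, 19, 22, 17, 20]
j→8 (data[8]=5≤17), i→6 (data[6]=18≥17); i<j, swap → [6, 8, 15, 11, 2, 3, 5, 7, 18, 19, 22, 17, 20]
j→7, i→8; i≥j, return j=7. data = [6, 8, 15, 11, 2, 3, 5, 7, 18, 19, 22, 17, 20]

[6, 8, 15, 11, 2, 3, 5, 7, 18, 19, 22, 17, 20]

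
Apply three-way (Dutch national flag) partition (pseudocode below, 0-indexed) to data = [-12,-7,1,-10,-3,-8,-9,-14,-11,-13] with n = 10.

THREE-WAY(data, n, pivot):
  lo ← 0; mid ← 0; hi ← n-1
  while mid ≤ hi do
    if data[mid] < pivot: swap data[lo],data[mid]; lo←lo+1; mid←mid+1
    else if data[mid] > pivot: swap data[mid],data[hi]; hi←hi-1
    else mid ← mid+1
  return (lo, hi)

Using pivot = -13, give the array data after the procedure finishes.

[-14,-13,-10,-3,-8,-9,1,-11,-7,-12]

lo=0 mid=0 hi=9
-12>-13: swap(0,9), hi=8 ⇒ [-13,-7,1,-10,-3,-8,-9,-14,-11,-12]
-13=-13: mid=1
-7>-13: swap(1,8), hi=7 ⇒ [-13,-11,1,-10,-3,-8,-9,-14,-7,-12]
-11>-13: swap(1,7), hi=6 ⇒ [-13,-14,1,-10,-3,-8,-9,-11,-7,-12]
-14<-13: swap(0,1), lo=1 mid=2 ⇒ [-14,-13,1,-10,-3,-8,-9,-11,-7,-12]
1>-13: swap(2,6), hi=5 ⇒ [-14,-13,-9,-10,-3,-8,1,-11,-7,-12]
-9>-13: swap(2,5), hi=4 ⇒ [-14,-13,-8,-10,-3,-9,1,-11,-7,-12]
-8>-13: swap(2,4), hi=3 ⇒ [-14,-13,-3,-10,-8,-9,1,-11,-7,-12]
-3>-13: swap(2,3), hi=2 ⇒ [-14,-13,-10,-3,-8,-9,1,-11,-7,-12]
-10>-13: swap(2,2), hi=1 ⇒ [-14,-13,-10,-3,-8,-9,1,-11,-7,-12]
done. lo=1 hi=1; data=[-14,-13,-10,-3,-8,-9,1,-11,-7,-12]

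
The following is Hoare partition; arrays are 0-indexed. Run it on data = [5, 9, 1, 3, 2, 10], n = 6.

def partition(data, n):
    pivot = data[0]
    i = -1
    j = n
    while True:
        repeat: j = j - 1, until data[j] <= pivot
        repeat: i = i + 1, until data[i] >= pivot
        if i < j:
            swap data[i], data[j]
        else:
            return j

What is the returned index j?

pivot = data[0] = 5; i = -1, j = 6
j→4 (data[4]=2≤5), i→0 (data[0]=5≥5); i<j, swap → [2, 9, 1, 3, 5, 10]
j→3 (data[3]=3≤5), i→1 (data[1]=9≥5); i<j, swap → [2, 3, 1, 9, 5, 10]
j→2, i→3; i≥j, return j=2. data = [2, 3, 1, 9, 5, 10]

2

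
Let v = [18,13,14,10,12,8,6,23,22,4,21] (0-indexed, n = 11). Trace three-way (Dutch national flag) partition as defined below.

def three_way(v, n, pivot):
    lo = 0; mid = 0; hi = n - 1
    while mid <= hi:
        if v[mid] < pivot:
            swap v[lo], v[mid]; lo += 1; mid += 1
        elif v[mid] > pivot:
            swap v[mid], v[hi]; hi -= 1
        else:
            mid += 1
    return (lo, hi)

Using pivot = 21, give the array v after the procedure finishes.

pivot = 21; lo=0, mid=0, hi=10
v[mid]=18<21: swap v[0],v[0]; lo=1,mid=1 → [18,13,14,10,12,8,6,23,22,4,21]
v[mid]=13<21: swap v[1],v[1]; lo=2,mid=2 → [18,13,14,10,12,8,6,23,22,4,21]
v[mid]=14<21: swap v[2],v[2]; lo=3,mid=3 → [18,13,14,10,12,8,6,23,22,4,21]
v[mid]=10<21: swap v[3],v[3]; lo=4,mid=4 → [18,13,14,10,12,8,6,23,22,4,21]
v[mid]=12<21: swap v[4],v[4]; lo=5,mid=5 → [18,13,14,10,12,8,6,23,22,4,21]
v[mid]=8<21: swap v[5],v[5]; lo=6,mid=6 → [18,13,14,10,12,8,6,23,22,4,21]
v[mid]=6<21: swap v[6],v[6]; lo=7,mid=7 → [18,13,14,10,12,8,6,23,22,4,21]
v[mid]=23>21: swap v[7],v[10]; hi=9 → [18,13,14,10,12,8,6,21,22,4,23]
v[mid]=21=21: mid=8
v[mid]=22>21: swap v[8],v[9]; hi=8 → [18,13,14,10,12,8,6,21,4,22,23]
v[mid]=4<21: swap v[7],v[8]; lo=8,mid=9 → [18,13,14,10,12,8,6,4,21,22,23]
end: lo=8, hi=8; v = [18,13,14,10,12,8,6,4,21,22,23]

[18,13,14,10,12,8,6,4,21,22,23]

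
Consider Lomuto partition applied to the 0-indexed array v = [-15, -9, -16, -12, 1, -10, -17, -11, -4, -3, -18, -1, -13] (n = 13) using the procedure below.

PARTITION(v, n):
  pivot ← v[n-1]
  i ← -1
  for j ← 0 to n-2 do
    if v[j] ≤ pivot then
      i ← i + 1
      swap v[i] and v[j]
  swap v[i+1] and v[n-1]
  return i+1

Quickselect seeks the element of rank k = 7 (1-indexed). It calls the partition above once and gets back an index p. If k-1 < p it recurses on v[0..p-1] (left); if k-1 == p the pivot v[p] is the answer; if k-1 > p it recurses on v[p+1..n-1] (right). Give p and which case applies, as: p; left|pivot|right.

pivot = v[12] = -13; i = -1
j=0: v[0]=-15 ≤ -13 → i=0, swap v[0],v[0] (no change) → [-15, -9, -16, -12, 1, -10, -17, -11, -4, -3, -18, -1, -13]
j=1: v[1]=-9 > -13 → no swap
j=2: v[2]=-16 ≤ -13 → i=1, swap v[1],v[2] → [-15, -16, -9, -12, 1, -10, -17, -11, -4, -3, -18, -1, -13]
j=3: v[3]=-12 > -13 → no swap
j=4: v[4]=1 > -13 → no swap
j=5: v[5]=-10 > -13 → no swap
j=6: v[6]=-17 ≤ -13 → i=2, swap v[2],v[6] → [-15, -16, -17, -12, 1, -10, -9, -11, -4, -3, -18, -1, -13]
j=7: v[7]=-11 > -13 → no swap
j=8: v[8]=-4 > -13 → no swap
j=9: v[9]=-3 > -13 → no swap
j=10: v[10]=-18 ≤ -13 → i=3, swap v[3],v[10] → [-15, -16, -17, -18, 1, -10, -9, -11, -4, -3, -12, -1, -13]
j=11: v[11]=-1 > -13 → no swap
final swap v[4],v[12] → [-15, -16, -17, -18, -13, -10, -9, -11, -4, -3, -12, -1, 1]; return 4
p = 4; k-1 = 6 > 4 ⇒ right

4; right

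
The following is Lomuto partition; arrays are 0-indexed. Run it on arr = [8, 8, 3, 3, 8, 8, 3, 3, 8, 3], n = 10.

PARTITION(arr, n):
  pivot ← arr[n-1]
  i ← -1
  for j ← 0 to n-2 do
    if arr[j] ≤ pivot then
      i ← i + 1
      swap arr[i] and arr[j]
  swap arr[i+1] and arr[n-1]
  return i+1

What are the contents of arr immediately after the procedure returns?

pivot=3, i=-1
j=0: 8>3, skip
j=1: 8>3, skip
j=2: 3≤3, i=0, swap(0,2) ⇒ [3, 8, 8, 3, 8, 8, 3, 3, 8, 3]
j=3: 3≤3, i=1, swap(1,3) ⇒ [3, 3, 8, 8, 8, 8, 3, 3, 8, 3]
j=4: 8>3, skip
j=5: 8>3, skip
j=6: 3≤3, i=2, swap(2,6) ⇒ [3, 3, 3, 8, 8, 8, 8, 3, 8, 3]
j=7: 3≤3, i=3, swap(3,7) ⇒ [3, 3, 3, 3, 8, 8, 8, 8, 8, 3]
j=8: 8>3, skip
swap(4,9) ⇒ [3, 3, 3, 3, 3, 8, 8, 8, 8, 8]; return 4

[3, 3, 3, 3, 3, 8, 8, 8, 8, 8]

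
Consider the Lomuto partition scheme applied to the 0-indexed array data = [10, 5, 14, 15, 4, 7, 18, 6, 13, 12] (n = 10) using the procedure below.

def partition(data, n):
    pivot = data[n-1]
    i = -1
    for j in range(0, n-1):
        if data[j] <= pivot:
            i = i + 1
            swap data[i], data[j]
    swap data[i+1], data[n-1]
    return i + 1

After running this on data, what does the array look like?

pivot = data[9] = 12; i = -1
j=0: data[0]=10 ≤ 12 → i=0, swap data[0],data[0] (no change) → [10, 5, 14, 15, 4, 7, 18, 6, 13, 12]
j=1: data[1]=5 ≤ 12 → i=1, swap data[1],data[1] (no change) → [10, 5, 14, 15, 4, 7, 18, 6, 13, 12]
j=2: data[2]=14 > 12 → no swap
j=3: data[3]=15 > 12 → no swap
j=4: data[4]=4 ≤ 12 → i=2, swap data[2],data[4] → [10, 5, 4, 15, 14, 7, 18, 6, 13, 12]
j=5: data[5]=7 ≤ 12 → i=3, swap data[3],data[5] → [10, 5, 4, 7, 14, 15, 18, 6, 13, 12]
j=6: data[6]=18 > 12 → no swap
j=7: data[7]=6 ≤ 12 → i=4, swap data[4],data[7] → [10, 5, 4, 7, 6, 15, 18, 14, 13, 12]
j=8: data[8]=13 > 12 → no swap
final swap data[5],data[9] → [10, 5, 4, 7, 6, 12, 18, 14, 13, 15]; return 5

[10, 5, 4, 7, 6, 12, 18, 14, 13, 15]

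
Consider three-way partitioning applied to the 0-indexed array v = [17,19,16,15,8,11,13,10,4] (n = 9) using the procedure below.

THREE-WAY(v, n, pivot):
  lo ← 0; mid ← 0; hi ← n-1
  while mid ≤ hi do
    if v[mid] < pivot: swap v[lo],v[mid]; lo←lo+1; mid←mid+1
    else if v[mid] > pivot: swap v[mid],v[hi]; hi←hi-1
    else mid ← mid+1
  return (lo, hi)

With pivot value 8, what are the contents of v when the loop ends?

[4,8,15,16,11,13,10,19,17]

lo=0 mid=0 hi=8
17>8: swap(0,8), hi=7 ⇒ [4,19,16,15,8,11,13,10,17]
4<8: swap(0,0), lo=1 mid=1 ⇒ [4,19,16,15,8,11,13,10,17]
19>8: swap(1,7), hi=6 ⇒ [4,10,16,15,8,11,13,19,17]
10>8: swap(1,6), hi=5 ⇒ [4,13,16,15,8,11,10,19,17]
13>8: swap(1,5), hi=4 ⇒ [4,11,16,15,8,13,10,19,17]
11>8: swap(1,4), hi=3 ⇒ [4,8,16,15,11,13,10,19,17]
8=8: mid=2
16>8: swap(2,3), hi=2 ⇒ [4,8,15,16,11,13,10,19,17]
15>8: swap(2,2), hi=1 ⇒ [4,8,15,16,11,13,10,19,17]
done. lo=1 hi=1; v=[4,8,15,16,11,13,10,19,17]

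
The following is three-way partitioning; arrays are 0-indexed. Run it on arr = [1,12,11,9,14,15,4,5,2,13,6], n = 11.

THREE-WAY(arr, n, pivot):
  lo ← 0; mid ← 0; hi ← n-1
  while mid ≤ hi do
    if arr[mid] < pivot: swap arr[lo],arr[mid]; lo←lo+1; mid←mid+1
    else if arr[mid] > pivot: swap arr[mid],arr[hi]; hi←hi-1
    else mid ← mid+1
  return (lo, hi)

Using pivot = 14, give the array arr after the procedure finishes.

pivot = 14; lo=0, mid=0, hi=10
arr[mid]=1<14: swap arr[0],arr[0]; lo=1,mid=1 → [1,12,11,9,14,15,4,5,2,13,6]
arr[mid]=12<14: swap arr[1],arr[1]; lo=2,mid=2 → [1,12,11,9,14,15,4,5,2,13,6]
arr[mid]=11<14: swap arr[2],arr[2]; lo=3,mid=3 → [1,12,11,9,14,15,4,5,2,13,6]
arr[mid]=9<14: swap arr[3],arr[3]; lo=4,mid=4 → [1,12,11,9,14,15,4,5,2,13,6]
arr[mid]=14=14: mid=5
arr[mid]=15>14: swap arr[5],arr[10]; hi=9 → [1,12,11,9,14,6,4,5,2,13,15]
arr[mid]=6<14: swap arr[4],arr[5]; lo=5,mid=6 → [1,12,11,9,6,14,4,5,2,13,15]
arr[mid]=4<14: swap arr[5],arr[6]; lo=6,mid=7 → [1,12,11,9,6,4,14,5,2,13,15]
arr[mid]=5<14: swap arr[6],arr[7]; lo=7,mid=8 → [1,12,11,9,6,4,5,14,2,13,15]
arr[mid]=2<14: swap arr[7],arr[8]; lo=8,mid=9 → [1,12,11,9,6,4,5,2,14,13,15]
arr[mid]=13<14: swap arr[8],arr[9]; lo=9,mid=10 → [1,12,11,9,6,4,5,2,13,14,15]
end: lo=9, hi=9; arr = [1,12,11,9,6,4,5,2,13,14,15]

[1,12,11,9,6,4,5,2,13,14,15]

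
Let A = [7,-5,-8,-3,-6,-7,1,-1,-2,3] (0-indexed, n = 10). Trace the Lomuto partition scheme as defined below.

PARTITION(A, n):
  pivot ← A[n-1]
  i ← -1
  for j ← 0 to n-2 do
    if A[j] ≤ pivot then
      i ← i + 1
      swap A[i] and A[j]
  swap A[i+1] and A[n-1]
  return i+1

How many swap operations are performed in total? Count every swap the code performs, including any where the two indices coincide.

9

pivot=3, i=-1
j=0: 7>3, skip
j=1: -5≤3, i=0, swap(0,1) ⇒ [-5,7,-8,-3,-6,-7,1,-1,-2,3]
j=2: -8≤3, i=1, swap(1,2) ⇒ [-5,-8,7,-3,-6,-7,1,-1,-2,3]
j=3: -3≤3, i=2, swap(2,3) ⇒ [-5,-8,-3,7,-6,-7,1,-1,-2,3]
j=4: -6≤3, i=3, swap(3,4) ⇒ [-5,-8,-3,-6,7,-7,1,-1,-2,3]
j=5: -7≤3, i=4, swap(4,5) ⇒ [-5,-8,-3,-6,-7,7,1,-1,-2,3]
j=6: 1≤3, i=5, swap(5,6) ⇒ [-5,-8,-3,-6,-7,1,7,-1,-2,3]
j=7: -1≤3, i=6, swap(6,7) ⇒ [-5,-8,-3,-6,-7,1,-1,7,-2,3]
j=8: -2≤3, i=7, swap(7,8) ⇒ [-5,-8,-3,-6,-7,1,-1,-2,7,3]
swap(8,9) ⇒ [-5,-8,-3,-6,-7,1,-1,-2,3,7]; return 8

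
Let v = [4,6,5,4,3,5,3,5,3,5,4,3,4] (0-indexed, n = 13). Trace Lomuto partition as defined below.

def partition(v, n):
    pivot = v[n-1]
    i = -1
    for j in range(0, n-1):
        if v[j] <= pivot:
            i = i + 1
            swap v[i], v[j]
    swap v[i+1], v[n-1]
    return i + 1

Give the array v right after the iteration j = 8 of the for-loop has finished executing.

[4,4,3,3,3,5,6,5,5,5,4,3,4]

pivot = v[12] = 4; i = -1
j=0: v[0]=4 ≤ 4 → i=0, swap v[0],v[0] (no change) → [4,6,5,4,3,5,3,5,3,5,4,3,4]
j=1: v[1]=6 > 4 → no swap
j=2: v[2]=5 > 4 → no swap
j=3: v[3]=4 ≤ 4 → i=1, swap v[1],v[3] → [4,4,5,6,3,5,3,5,3,5,4,3,4]
j=4: v[4]=3 ≤ 4 → i=2, swap v[2],v[4] → [4,4,3,6,5,5,3,5,3,5,4,3,4]
j=5: v[5]=5 > 4 → no swap
j=6: v[6]=3 ≤ 4 → i=3, swap v[3],v[6] → [4,4,3,3,5,5,6,5,3,5,4,3,4]
j=7: v[7]=5 > 4 → no swap
j=8: v[8]=3 ≤ 4 → i=4, swap v[4],v[8] → [4,4,3,3,3,5,6,5,5,5,4,3,4]
(after j=8) v = [4,4,3,3,3,5,6,5,5,5,4,3,4]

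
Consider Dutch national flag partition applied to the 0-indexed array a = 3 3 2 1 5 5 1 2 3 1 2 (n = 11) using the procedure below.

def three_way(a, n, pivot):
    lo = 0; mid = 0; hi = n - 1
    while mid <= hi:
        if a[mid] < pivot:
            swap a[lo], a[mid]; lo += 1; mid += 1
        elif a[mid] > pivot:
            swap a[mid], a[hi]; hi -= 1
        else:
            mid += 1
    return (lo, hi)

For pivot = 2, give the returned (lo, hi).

(3, 5)

lo=0 mid=0 hi=10
3>2: swap(0,10), hi=9 ⇒ 2 3 2 1 5 5 1 2 3 1 3
2=2: mid=1
3>2: swap(1,9), hi=8 ⇒ 2 1 2 1 5 5 1 2 3 3 3
1<2: swap(0,1), lo=1 mid=2 ⇒ 1 2 2 1 5 5 1 2 3 3 3
2=2: mid=3
1<2: swap(1,3), lo=2 mid=4 ⇒ 1 1 2 2 5 5 1 2 3 3 3
5>2: swap(4,8), hi=7 ⇒ 1 1 2 2 3 5 1 2 5 3 3
3>2: swap(4,7), hi=6 ⇒ 1 1 2 2 2 5 1 3 5 3 3
2=2: mid=5
5>2: swap(5,6), hi=5 ⇒ 1 1 2 2 2 1 5 3 5 3 3
1<2: swap(2,5), lo=3 mid=6 ⇒ 1 1 1 2 2 2 5 3 5 3 3
done. lo=3 hi=5; a=1 1 1 2 2 2 5 3 5 3 3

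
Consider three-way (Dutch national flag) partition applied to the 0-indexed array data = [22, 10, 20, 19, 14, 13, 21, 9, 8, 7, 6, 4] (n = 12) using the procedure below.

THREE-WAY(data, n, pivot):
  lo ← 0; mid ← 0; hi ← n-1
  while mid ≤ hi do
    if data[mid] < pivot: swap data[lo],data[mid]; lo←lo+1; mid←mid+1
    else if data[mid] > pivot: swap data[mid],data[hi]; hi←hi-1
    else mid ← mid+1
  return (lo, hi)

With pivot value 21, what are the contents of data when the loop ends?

pivot = 21; lo=0, mid=0, hi=11
data[mid]=22>21: swap data[0],data[11]; hi=10 → [4, 10, 20, 19, 14, 13, 21, 9, 8, 7, 6, 22]
data[mid]=4<21: swap data[0],data[0]; lo=1,mid=1 → [4, 10, 20, 19, 14, 13, 21, 9, 8, 7, 6, 22]
data[mid]=10<21: swap data[1],data[1]; lo=2,mid=2 → [4, 10, 20, 19, 14, 13, 21, 9, 8, 7, 6, 22]
data[mid]=20<21: swap data[2],data[2]; lo=3,mid=3 → [4, 10, 20, 19, 14, 13, 21, 9, 8, 7, 6, 22]
data[mid]=19<21: swap data[3],data[3]; lo=4,mid=4 → [4, 10, 20, 19, 14, 13, 21, 9, 8, 7, 6, 22]
data[mid]=14<21: swap data[4],data[4]; lo=5,mid=5 → [4, 10, 20, 19, 14, 13, 21, 9, 8, 7, 6, 22]
data[mid]=13<21: swap data[5],data[5]; lo=6,mid=6 → [4, 10, 20, 19, 14, 13, 21, 9, 8, 7, 6, 22]
data[mid]=21=21: mid=7
data[mid]=9<21: swap data[6],data[7]; lo=7,mid=8 → [4, 10, 20, 19, 14, 13, 9, 21, 8, 7, 6, 22]
data[mid]=8<21: swap data[7],data[8]; lo=8,mid=9 → [4, 10, 20, 19, 14, 13, 9, 8, 21, 7, 6, 22]
data[mid]=7<21: swap data[8],data[9]; lo=9,mid=10 → [4, 10, 20, 19, 14, 13, 9, 8, 7, 21, 6, 22]
data[mid]=6<21: swap data[9],data[10]; lo=10,mid=11 → [4, 10, 20, 19, 14, 13, 9, 8, 7, 6, 21, 22]
end: lo=10, hi=10; data = [4, 10, 20, 19, 14, 13, 9, 8, 7, 6, 21, 22]

[4, 10, 20, 19, 14, 13, 9, 8, 7, 6, 21, 22]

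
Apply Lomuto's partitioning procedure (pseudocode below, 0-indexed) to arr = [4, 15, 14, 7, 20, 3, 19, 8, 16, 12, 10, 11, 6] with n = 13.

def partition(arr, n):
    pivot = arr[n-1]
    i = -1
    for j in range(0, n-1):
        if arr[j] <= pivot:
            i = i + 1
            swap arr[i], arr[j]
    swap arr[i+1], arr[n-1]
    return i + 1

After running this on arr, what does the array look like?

pivot = arr[12] = 6; i = -1
j=0: arr[0]=4 ≤ 6 → i=0, swap arr[0],arr[0] (no change) → [4, 15, 14, 7, 20, 3, 19, 8, 16, 12, 10, 11, 6]
j=1: arr[1]=15 > 6 → no swap
j=2: arr[2]=14 > 6 → no swap
j=3: arr[3]=7 > 6 → no swap
j=4: arr[4]=20 > 6 → no swap
j=5: arr[5]=3 ≤ 6 → i=1, swap arr[1],arr[5] → [4, 3, 14, 7, 20, 15, 19, 8, 16, 12, 10, 11, 6]
j=6: arr[6]=19 > 6 → no swap
j=7: arr[7]=8 > 6 → no swap
j=8: arr[8]=16 > 6 → no swap
j=9: arr[9]=12 > 6 → no swap
j=10: arr[10]=10 > 6 → no swap
j=11: arr[11]=11 > 6 → no swap
final swap arr[2],arr[12] → [4, 3, 6, 7, 20, 15, 19, 8, 16, 12, 10, 11, 14]; return 2

[4, 3, 6, 7, 20, 15, 19, 8, 16, 12, 10, 11, 14]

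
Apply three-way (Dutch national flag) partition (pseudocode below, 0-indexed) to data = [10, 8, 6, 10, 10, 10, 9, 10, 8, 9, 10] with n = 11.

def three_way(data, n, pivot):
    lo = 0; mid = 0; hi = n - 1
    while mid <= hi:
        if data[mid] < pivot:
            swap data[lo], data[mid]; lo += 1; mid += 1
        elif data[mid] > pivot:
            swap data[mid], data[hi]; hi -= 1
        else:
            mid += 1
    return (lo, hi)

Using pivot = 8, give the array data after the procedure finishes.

[6, 8, 8, 10, 10, 9, 10, 10, 9, 10, 10]

lo=0 mid=0 hi=10
10>8: swap(0,10), hi=9 ⇒ [10, 8, 6, 10, 10, 10, 9, 10, 8, 9, 10]
10>8: swap(0,9), hi=8 ⇒ [9, 8, 6, 10, 10, 10, 9, 10, 8, 10, 10]
9>8: swap(0,8), hi=7 ⇒ [8, 8, 6, 10, 10, 10, 9, 10, 9, 10, 10]
8=8: mid=1
8=8: mid=2
6<8: swap(0,2), lo=1 mid=3 ⇒ [6, 8, 8, 10, 10, 10, 9, 10, 9, 10, 10]
10>8: swap(3,7), hi=6 ⇒ [6, 8, 8, 10, 10, 10, 9, 10, 9, 10, 10]
10>8: swap(3,6), hi=5 ⇒ [6, 8, 8, 9, 10, 10, 10, 10, 9, 10, 10]
9>8: swap(3,5), hi=4 ⇒ [6, 8, 8, 10, 10, 9, 10, 10, 9, 10, 10]
10>8: swap(3,4), hi=3 ⇒ [6, 8, 8, 10, 10, 9, 10, 10, 9, 10, 10]
10>8: swap(3,3), hi=2 ⇒ [6, 8, 8, 10, 10, 9, 10, 10, 9, 10, 10]
done. lo=1 hi=2; data=[6, 8, 8, 10, 10, 9, 10, 10, 9, 10, 10]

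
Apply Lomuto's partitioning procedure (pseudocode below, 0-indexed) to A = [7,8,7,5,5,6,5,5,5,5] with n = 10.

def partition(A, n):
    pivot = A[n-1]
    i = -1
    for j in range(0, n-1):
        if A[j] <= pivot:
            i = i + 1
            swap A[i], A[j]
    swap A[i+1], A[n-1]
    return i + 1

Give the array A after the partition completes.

pivot=5, i=-1
j=0: 7>5, skip
j=1: 8>5, skip
j=2: 7>5, skip
j=3: 5≤5, i=0, swap(0,3) ⇒ [5,8,7,7,5,6,5,5,5,5]
j=4: 5≤5, i=1, swap(1,4) ⇒ [5,5,7,7,8,6,5,5,5,5]
j=5: 6>5, skip
j=6: 5≤5, i=2, swap(2,6) ⇒ [5,5,5,7,8,6,7,5,5,5]
j=7: 5≤5, i=3, swap(3,7) ⇒ [5,5,5,5,8,6,7,7,5,5]
j=8: 5≤5, i=4, swap(4,8) ⇒ [5,5,5,5,5,6,7,7,8,5]
swap(5,9) ⇒ [5,5,5,5,5,5,7,7,8,6]; return 5

[5,5,5,5,5,5,7,7,8,6]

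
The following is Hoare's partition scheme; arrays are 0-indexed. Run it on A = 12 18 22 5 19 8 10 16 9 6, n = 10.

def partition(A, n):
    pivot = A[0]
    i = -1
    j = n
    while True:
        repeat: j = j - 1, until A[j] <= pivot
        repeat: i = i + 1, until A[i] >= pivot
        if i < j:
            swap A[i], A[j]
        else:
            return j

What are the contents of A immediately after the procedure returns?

pivot=12
j stops at 9 (6), i stops at 0 (12); swap ⇒ 6 18 22 5 19 8 10 16 9 12
j stops at 8 (9), i stops at 1 (18); swap ⇒ 6 9 22 5 19 8 10 16 18 12
j stops at 6 (10), i stops at 2 (22); swap ⇒ 6 9 10 5 19 8 22 16 18 12
j stops at 5 (8), i stops at 4 (19); swap ⇒ 6 9 10 5 8 19 22 16 18 12
j stops at 4, i stops at 5; i≥j ⇒ return 4. A=6 9 10 5 8 19 22 16 18 12

6 9 10 5 8 19 22 16 18 12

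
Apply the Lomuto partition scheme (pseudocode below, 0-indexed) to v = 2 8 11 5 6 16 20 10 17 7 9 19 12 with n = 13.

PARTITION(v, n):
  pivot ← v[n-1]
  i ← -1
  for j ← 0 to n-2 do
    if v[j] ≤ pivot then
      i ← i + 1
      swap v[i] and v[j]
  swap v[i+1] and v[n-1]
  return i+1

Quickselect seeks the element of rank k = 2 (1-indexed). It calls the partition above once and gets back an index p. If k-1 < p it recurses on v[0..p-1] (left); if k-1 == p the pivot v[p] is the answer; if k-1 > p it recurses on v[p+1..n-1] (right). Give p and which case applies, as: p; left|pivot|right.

8; left

pivot = v[12] = 12; i = -1
j=0: v[0]=2 ≤ 12 → i=0, swap v[0],v[0] (no change) → 2 8 11 5 6 16 20 10 17 7 9 19 12
j=1: v[1]=8 ≤ 12 → i=1, swap v[1],v[1] (no change) → 2 8 11 5 6 16 20 10 17 7 9 19 12
j=2: v[2]=11 ≤ 12 → i=2, swap v[2],v[2] (no change) → 2 8 11 5 6 16 20 10 17 7 9 19 12
j=3: v[3]=5 ≤ 12 → i=3, swap v[3],v[3] (no change) → 2 8 11 5 6 16 20 10 17 7 9 19 12
j=4: v[4]=6 ≤ 12 → i=4, swap v[4],v[4] (no change) → 2 8 11 5 6 16 20 10 17 7 9 19 12
j=5: v[5]=16 > 12 → no swap
j=6: v[6]=20 > 12 → no swap
j=7: v[7]=10 ≤ 12 → i=5, swap v[5],v[7] → 2 8 11 5 6 10 20 16 17 7 9 19 12
j=8: v[8]=17 > 12 → no swap
j=9: v[9]=7 ≤ 12 → i=6, swap v[6],v[9] → 2 8 11 5 6 10 7 16 17 20 9 19 12
j=10: v[10]=9 ≤ 12 → i=7, swap v[7],v[10] → 2 8 11 5 6 10 7 9 17 20 16 19 12
j=11: v[11]=19 > 12 → no swap
final swap v[8],v[12] → 2 8 11 5 6 10 7 9 12 20 16 19 17; return 8
p = 8; k-1 = 1 < 8 ⇒ left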